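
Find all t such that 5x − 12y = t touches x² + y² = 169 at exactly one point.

t = −169 or t = 169

The line touches the circle iff its distance from (0, 0) is 13:
|5·0 − 12·0 − t| / √169 = 13
|t| = 13·13, so t = 169 or t = −169.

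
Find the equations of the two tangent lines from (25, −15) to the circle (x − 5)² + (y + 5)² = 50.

x + y = 10 and x + 7y = −80

Let a tangent through (25, −15) have slope m. Its distance from (5, −5) must equal 5√2:
[m·(−20) − (10)]² = 50(m² + 1)
7m² + 8m + 1 = 0, so m = −1 or m = −1/7.
With m = −1: x + y = 10. With m = −1/7: x + 7y = −80.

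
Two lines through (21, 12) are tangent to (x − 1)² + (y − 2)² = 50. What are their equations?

Write the tangent as mx − y + (12 − m·(21)) = 0 and set its distance from the centre to 5√2:
[m·(−20) − (−10)]² = 50(m² + 1)
7m² − 8m + 1 = 0, so m = 1/7 or m = 1.
Through (21, 12) these give x − 7y = −63 and x − y = 9.

x − 7y = −63 and x − y = 9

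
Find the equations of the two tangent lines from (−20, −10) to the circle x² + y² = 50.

x − y = −10 and x − 7y = 50

A line y − (−10) = m(x − (−20)) is tangent when its distance from (0, 0) is 5√2:
(20m − (10))² = 50(m² + 1)
7m² − 8m + 1 = 0, so m = 1 or m = 1/7.
Through (−20, −10) these give x − y = −10 and x − 7y = 50.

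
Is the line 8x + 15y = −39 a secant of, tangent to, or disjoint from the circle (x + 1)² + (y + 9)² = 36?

disjoint

Centre (−1, −9), r² = 36. Distance² from centre to line = (−104)²/289 = 10816/289.
Since d² > r², the line lies outside the circle.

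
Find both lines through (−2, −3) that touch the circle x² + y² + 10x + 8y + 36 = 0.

A line y − (−3) = m(x − (−2)) is tangent when its distance from (−5, −4) is √5:
(−3m − (−1))² = 5(m² + 1)
2m² − 3m − 2 = 0, so m = 2 or m = −1/2.
Through (−2, −3) these give 2x − y = −1 and x + 2y = −8.

2x − y = −1 and x + 2y = −8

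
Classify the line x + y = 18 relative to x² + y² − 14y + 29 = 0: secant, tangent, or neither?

neither

Substituting the line into the circle gives 2x² − 22x + 101 = 0.
Discriminant = (−22)² − 4·2·(101) = −324 < 0.
No real roots: the line does not meet the circle.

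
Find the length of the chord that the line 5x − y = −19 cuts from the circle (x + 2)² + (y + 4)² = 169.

5√26

The distance from (−2, −4) to the line is 13/√26, and r² = 169.
Half the chord is √(r² − d²) = √(325/2), so the full chord is 5√26.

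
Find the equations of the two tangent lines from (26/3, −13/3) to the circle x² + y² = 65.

Write the tangent as mx − y + (−13/3 − m·(26/3)) = 0 and set its distance from the centre to √65:
[m·(−26/3) − (13/3)]² = 65(m² + 1)
7m² + 52m − 32 = 0, so m = 4/7 or m = −8.
Through (26/3, −13/3) these give 4x − 7y = 65 and 8x + y = 65.

4x − 7y = 65 and 8x + y = 65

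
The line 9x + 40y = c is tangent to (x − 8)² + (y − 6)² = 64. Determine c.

Tangency holds when the distance from the centre (8, 6) to the line equals the radius 8:
|9·8 + 40·6 − c| / √1681 = 8
|c − (312)| = 8·41, so c = 640 or c = −16.

c = −16 or c = 640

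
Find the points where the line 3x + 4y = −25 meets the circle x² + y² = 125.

From the line, y = (−25 − 3x)/4. Substituting:
25x² + 150x − 1375 = 0  ⟹  x² + 6x − 55 = 0
x = 5 or x = −11, giving (5, −10) and (−11, 2).

(−11, 2) and (5, −10)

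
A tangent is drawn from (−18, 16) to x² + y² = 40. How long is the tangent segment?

The centre is (0, 0) and r = 2√10. The square of the distance from P to the centre is 324 + 256 = 580.
By the tangent–radius right angle, tangent length = √(|PO|² − r²) = √540 = 6√15.

6√15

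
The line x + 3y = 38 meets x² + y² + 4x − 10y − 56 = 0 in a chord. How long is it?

3√10

Substitute y = (38 − x)/3:
10x² − 10x − 200 = 0  ⟹  x² − x − 20 = 0
x = 5 or x = −4, giving (5, 11) and (−4, 14).
Chord length = distance between (5, 11) and (−4, 14) = √90 = 3√10.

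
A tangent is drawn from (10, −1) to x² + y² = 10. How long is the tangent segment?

√91

Centre (0, 0), r² = 10. |PO|² = (10)² + (−1)² = 101.
The tangent meets the radius at right angles, so tangent² = |PO|² − r² = 101 − 10 = 91.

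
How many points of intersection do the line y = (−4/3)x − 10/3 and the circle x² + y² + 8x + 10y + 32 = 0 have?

Substituting the line into the circle gives 25x² + 32x + 88 = 0.
Δ = 1024 − 8800 = −7776.
No real roots: the line does not meet the circle.

0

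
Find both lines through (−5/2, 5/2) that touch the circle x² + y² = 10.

Let a tangent through (−5/2, 5/2) have slope m. Its distance from (0, 0) must equal √10:
[m·(5/2) − (−5/2)]² = 10(m² + 1)
3m² − 10m + 3 = 0, so m = 3 or m = 1/3.
Through (−5/2, 5/2) these give 3x − y = −10 and x − 3y = −10.

3x − y = −10 and x − 3y = −10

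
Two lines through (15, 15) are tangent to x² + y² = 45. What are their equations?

A line y − (15) = m(x − (15)) is tangent when its distance from (0, 0) is 3√5:
[m·(−15) − (−15)]² = 45(m² + 1)
2m² − 5m + 2 = 0, so m = 2 or m = 1/2.
With m = 2: 2x − y = 15. With m = 1/2: x − 2y = −15.

2x − y = 15 and x − 2y = −15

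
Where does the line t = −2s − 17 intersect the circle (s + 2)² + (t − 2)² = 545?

Substitute t = −2s − 17:
5s² + 80s − 180 = 0  ⟹  s² + 16s − 36 = 0
s = 2 or s = −18, giving (2, −21) and (−18, 19).

(−18, 19) and (2, −21)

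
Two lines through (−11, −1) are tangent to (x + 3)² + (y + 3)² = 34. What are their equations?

Let a tangent through (−11, −1) have slope m. Its distance from (−3, −3) must equal √34:
[m·(8) − (−2)]² = 34(m² + 1)
15m² + 16m − 15 = 0, so m = −5/3 or m = 3/5.
Through (−11, −1) these give 5x + 3y = −58 and 3x − 5y = −28.

5x + 3y = −58 and 3x − 5y = −28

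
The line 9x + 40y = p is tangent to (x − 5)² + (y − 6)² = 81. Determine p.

For a tangent, require d(centre, line) = r = 9.
|9·5 + 40·6 − p| / √1681 = 9
|p − (285)| = 9·41, so p = 654 or p = −84.

p = −84 or p = 654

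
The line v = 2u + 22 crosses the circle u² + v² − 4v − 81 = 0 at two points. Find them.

From the line, v = 2u + 22. Substituting:
5u² + 80u + 315 = 0  ⟹  u² + 16u + 63 = 0
u = −7 or u = −9, giving (−7, 8) and (−9, 4).

(−9, 4) and (−7, 8)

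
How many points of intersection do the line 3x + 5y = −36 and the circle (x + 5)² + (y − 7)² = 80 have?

0

Centre (−5, 7), r² = 80. Distance² from centre to line = (56)²/34 = 1568/17.
Since d² > r², the line lies outside the circle.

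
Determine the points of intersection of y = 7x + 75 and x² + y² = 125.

From the line, y = 7x + 75. Substituting:
50x² + 1050x + 5500 = 0  ⟹  x² + 21x + 110 = 0
x = −10 or x = −11, giving (−10, 5) and (−11, −2).

(−11, −2) and (−10, 5)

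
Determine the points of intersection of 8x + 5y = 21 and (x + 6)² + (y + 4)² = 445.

Express y = (21 − 8x)/5 and substitute into the circle:
89x² − 356x − 8544 = 0  ⟹  x² − 4x − 96 = 0
x = 12 or x = −8, giving (12, −15) and (−8, 17).

(−8, 17) and (12, −15)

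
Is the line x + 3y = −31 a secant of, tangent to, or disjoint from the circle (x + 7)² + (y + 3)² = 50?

d² = (1·(−7) + 3·(−3) − (−31))²/10 = 45/2; r² = 50.
Since d² < r², the line cuts the circle twice.

secant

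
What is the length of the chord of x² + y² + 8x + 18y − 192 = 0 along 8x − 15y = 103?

34

Substitute y = (−103 + 8x)/15:
289x² + 2312x − 60401 = 0  ⟹  x² + 8x − 209 = 0
x = 11 or x = −19, giving (11, −1) and (−19, −17).
Chord length = distance between (11, −1) and (−19, −17) = √1156 = 34.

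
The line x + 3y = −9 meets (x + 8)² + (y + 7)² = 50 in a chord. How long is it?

2√10

From the line, y = (−9 − x)/3. Substituting:
10x² + 120x + 270 = 0  ⟹  x² + 12x + 27 = 0
x = −3 or x = −9, giving (−3, −2) and (−9, 0).
Chord length = distance between (−3, −2) and (−9, 0) = √40 = 2√10.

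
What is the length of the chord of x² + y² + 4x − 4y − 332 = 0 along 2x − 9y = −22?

Substitute y = (22 + 2x)/9:
85x² + 340x − 27200 = 0  ⟹  x² + 4x − 320 = 0
x = 16 or x = −20, giving (16, 6) and (−20, −2).
Chord length = distance between (16, 6) and (−20, −2) = √1360 = 4√85.

4√85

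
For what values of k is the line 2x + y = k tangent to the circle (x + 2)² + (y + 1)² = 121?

Tangency holds when the distance from the centre (−2, −1) to the line equals the radius 11:
|2·(−2) + 1·(−1) − k| / √5 = 11
|k − (−5)| = 11√5.

k = −5 ± 11√5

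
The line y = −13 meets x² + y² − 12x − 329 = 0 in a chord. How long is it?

28

Express y = −13 and substitute into the circle:
x² − 12x − 160 = 0
x = 20 or x = −8, giving (20, −13) and (−8, −13).
|(20, −13) − (−8, −13)| = √((28)² + (0)²) = 28.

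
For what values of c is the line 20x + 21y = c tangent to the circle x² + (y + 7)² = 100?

The line touches the circle iff its distance from (0, −7) is 10:
|20·0 + 21·(−7) − c| / √841 = 10
|c − (−147)| = 10·29, so c = 143 or c = −437.

c = −437 or c = 143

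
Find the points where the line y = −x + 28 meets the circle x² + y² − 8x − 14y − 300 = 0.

Substitute y = −x + 28:
2x² − 50x + 92 = 0  ⟹  x² − 25x + 46 = 0
x = 23 or x = 2, giving (23, 5) and (2, 26).

(2, 26) and (23, 5)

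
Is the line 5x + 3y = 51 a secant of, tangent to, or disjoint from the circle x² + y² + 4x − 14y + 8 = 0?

Substituting the line into the circle gives 34x² − 264x + 531 = 0.
Discriminant = (−264)² − 4·34·(531) = −2520 < 0.
No real roots: the line does not meet the circle.

disjoint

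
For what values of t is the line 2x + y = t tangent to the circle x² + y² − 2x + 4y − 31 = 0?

The line touches the circle iff its distance from (1, −2) is 6:
|2·1 + 1·(−2) − t| / √5 = 6
|t| = 6√5.

t = ±6√5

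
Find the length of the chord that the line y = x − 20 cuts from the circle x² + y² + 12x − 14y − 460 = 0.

Centre (−6, 7), r² = 545. Perpendicular distance d from centre to line = |−33| / √2 = 33/√2.
Chord = 2√(r² − d²) = 2·√(1/2) = √2.

√2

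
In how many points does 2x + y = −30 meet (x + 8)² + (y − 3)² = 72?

2

Substituting the line into the circle gives 5x² + 148x + 1081 = 0.
Δ = 21904 − 21620 = 284.
Two real roots: the line is a secant.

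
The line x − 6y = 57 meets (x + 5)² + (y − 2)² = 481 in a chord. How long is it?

Express y = (−57 + x)/6 and substitute into the circle:
37x² + 222x − 11655 = 0  ⟹  x² + 6x − 315 = 0
x = 15 or x = −21, giving (15, −7) and (−21, −13).
Chord length = distance between (15, −7) and (−21, −13) = √1332 = 6√37.

6√37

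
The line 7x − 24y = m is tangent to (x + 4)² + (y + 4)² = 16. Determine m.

m = −32 or m = 168

For a tangent, require d(centre, line) = r = 4.
|7·(−4) − 24·(−4) − m| / √625 = 4
|m − (68)| = 4·25, so m = 168 or m = −32.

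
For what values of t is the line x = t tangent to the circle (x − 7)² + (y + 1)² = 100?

Tangency holds when the distance from the centre (7, −1) to the line equals the radius 10:
|1·7 + 0·(−1) − t| / √1 = 10
|t − (7)| = 10, so t = 17 or t = −3.

t = −3 or t = 17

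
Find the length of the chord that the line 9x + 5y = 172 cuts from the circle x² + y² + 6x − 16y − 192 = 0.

√106

The distance from (−3, 8) to the line is 159/√106, and r² = 265.
Chord = 2√(r² − d²) = 2·√(53/2) = √106.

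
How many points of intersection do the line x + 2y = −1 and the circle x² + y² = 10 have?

Substituting the line into the circle gives 5x² + 2x − 39 = 0.
Δ = 4 − (−780) = 784.
Two real roots: the line is a secant.

2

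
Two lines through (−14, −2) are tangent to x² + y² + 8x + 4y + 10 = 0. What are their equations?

Write the tangent as mx − y + (−2 − m·(−14)) = 0 and set its distance from the centre to √10:
[m·(10) − (0)]² = 10(m² + 1)
9m² − 1 = 0, so m = −1/3 or m = 1/3.
Through (−14, −2) these give x + 3y = −20 and x − 3y = −8.

x + 3y = −20 and x − 3y = −8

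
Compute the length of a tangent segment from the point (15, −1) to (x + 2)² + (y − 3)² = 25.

2√70

With centre O = (−2, 3), |OP|² = 305 and r² = 25.
Power of the point: PT² = |PO|² − r² = 280, so PT = 2√70.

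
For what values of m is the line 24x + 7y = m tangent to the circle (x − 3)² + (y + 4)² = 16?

The line touches the circle iff its distance from (3, −4) is 4:
|24·3 + 7·(−4) − m| / √625 = 4
|m − (44)| = 4·25, so m = 144 or m = −56.

m = −56 or m = 144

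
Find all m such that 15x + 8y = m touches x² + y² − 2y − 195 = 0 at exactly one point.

m = −230 or m = 246

For a tangent, require d(centre, line) = r = 14.
|15·0 + 8·1 − m| / √289 = 14
|m − (8)| = 14·17, so m = 246 or m = −230.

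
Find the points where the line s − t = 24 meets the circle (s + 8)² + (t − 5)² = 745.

Express t = s − 24 and substitute into the circle:
2s² − 42s + 160 = 0  ⟹  s² − 21s + 80 = 0
s = 16 or s = 5, giving (16, −8) and (5, −19).

(5, −19) and (16, −8)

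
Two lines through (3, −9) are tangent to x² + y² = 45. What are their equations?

Write the tangent as mx − y + (−9 − m·(3)) = 0 and set its distance from the centre to 3√5:
(−3m − (9))² = 45(m² + 1)
2m² − 3m − 2 = 0, so m = −1/2 or m = 2.
Through (3, −9) these give x + 2y = −15 and 2x − y = 15.

x + 2y = −15 and 2x − y = 15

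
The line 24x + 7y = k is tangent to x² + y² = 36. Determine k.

k = −150 or k = 150

The line touches the circle iff its distance from (0, 0) is 6:
|24·0 + 7·0 − k| / √625 = 6
|k| = 6·25, so k = 150 or k = −150.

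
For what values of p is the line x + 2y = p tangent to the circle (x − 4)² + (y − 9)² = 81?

The line touches the circle iff its distance from (4, 9) is 9:
|1·4 + 2·9 − p| / √5 = 9
|p − (22)| = 9√5.

p = 22 ± 9√5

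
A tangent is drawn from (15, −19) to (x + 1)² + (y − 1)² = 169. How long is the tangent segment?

√487

With centre O = (−1, 1), |OP|² = 656 and r² = 169.
By the tangent–radius right angle, tangent length = √(|PO|² − r²) = √487.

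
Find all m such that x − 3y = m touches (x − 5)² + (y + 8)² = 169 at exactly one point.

Tangency holds when the distance from the centre (5, −8) to the line equals the radius 13:
|1·5 − 3·(−8) − m| / √10 = 13
|m − (29)| = 13√10.

m = 29 ± 13√10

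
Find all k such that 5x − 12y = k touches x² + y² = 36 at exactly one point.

The line touches the circle iff its distance from (0, 0) is 6:
|5·0 − 12·0 − k| / √169 = 6
|k| = 6·13, so k = 78 or k = −78.

k = −78 or k = 78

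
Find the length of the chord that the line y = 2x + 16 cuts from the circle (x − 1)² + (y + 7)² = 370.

Centre (1, −7), r² = 370. Perpendicular distance d from centre to line = |25| / √5 = 25/√5.
Half the chord is √(r² − d²) = √(245), so the full chord is 14√5.

14√5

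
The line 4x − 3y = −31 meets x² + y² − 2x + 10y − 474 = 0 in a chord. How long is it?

40

The distance from (1, −5) to the line is 50/√25, and r² = 500.
Chord = 2√(r² − d²) = 2·√(400) = 40.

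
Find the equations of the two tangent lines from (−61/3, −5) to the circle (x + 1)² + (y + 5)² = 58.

3x − 7y = −26 and 3x + 7y = −96

A line y − (−5) = m(x − (−61/3)) is tangent when its distance from (−1, −5) is √58:
(58/3m − (0))² = 58(m² + 1)
49m² − 9 = 0, so m = 3/7 or m = −3/7.
With m = 3/7: 3x − 7y = −26. With m = −3/7: 3x + 7y = −96.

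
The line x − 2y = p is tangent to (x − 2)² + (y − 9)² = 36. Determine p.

The line touches the circle iff its distance from (2, 9) is 6:
|1·2 − 2·9 − p| / √5 = 6
|p − (−16)| = 6√5.

p = −16 ± 6√5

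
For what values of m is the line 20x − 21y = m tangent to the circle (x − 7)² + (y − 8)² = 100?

m = −318 or m = 262

Tangency holds when the distance from the centre (7, 8) to the line equals the radius 10:
|20·7 − 21·8 − m| / √841 = 10
|m − (−28)| = 10·29, so m = 262 or m = −318.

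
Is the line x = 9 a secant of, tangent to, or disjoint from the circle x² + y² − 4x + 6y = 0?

Centre (2, −3), r² = 13. Distance² from centre to line = (−7)² = 49.
Since d² > r², the line lies outside the circle.

disjoint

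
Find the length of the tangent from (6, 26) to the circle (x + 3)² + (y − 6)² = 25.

2√114

The centre is (−3, 6) and r = 5. The square of the distance from P to the centre is 81 + 400 = 481.
The tangent meets the radius at right angles, so tangent² = |PO|² − r² = 481 − 25 = 456.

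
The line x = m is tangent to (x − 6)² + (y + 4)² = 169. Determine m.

m = −7 or m = 19

For a tangent, require d(centre, line) = r = 13.
|1·6 + 0·(−4) − m| / √1 = 13
|m − (6)| = 13, so m = 19 or m = −7.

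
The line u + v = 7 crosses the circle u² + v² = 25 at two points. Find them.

Substitute v = −u + 7:
2u² − 14u + 24 = 0  ⟹  u² − 7u + 12 = 0
u = 4 or u = 3, giving (4, 3) and (3, 4).

(3, 4) and (4, 3)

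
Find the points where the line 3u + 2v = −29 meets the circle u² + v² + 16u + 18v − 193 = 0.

Substitute v = (−29 − 3u)/2:
13u² + 130u − 975 = 0  ⟹  u² + 10u − 75 = 0
u = 5 or u = −15, giving (5, −22) and (−15, 8).

(−15, 8) and (5, −22)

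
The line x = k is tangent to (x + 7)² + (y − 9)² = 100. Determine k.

k = −17 or k = 3

The line touches the circle iff its distance from (−7, 9) is 10:
|1·(−7) + 0·9 − k| / √1 = 10
|k − (−7)| = 10, so k = 3 or k = −17.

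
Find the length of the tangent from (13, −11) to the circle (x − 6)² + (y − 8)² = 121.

17

With centre O = (6, 8), |OP|² = 410 and r² = 121.
Power of the point: PT² = |PO|² − r² = 289, so PT = 17.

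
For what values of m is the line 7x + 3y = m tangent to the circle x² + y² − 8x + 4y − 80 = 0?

For a tangent, require d(centre, line) = r = 10.
|7·4 + 3·(−2) − m| / √58 = 10
|m − (22)| = 10√58.

m = 22 ± 10√58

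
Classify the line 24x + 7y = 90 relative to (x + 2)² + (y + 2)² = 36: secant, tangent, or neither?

neither

Substituting the line into the circle gives 625x² − 4796x + 9248 = 0.
Discriminant = (−4796)² − 4·625·(9248) = −118384 < 0.
No real roots: the line does not meet the circle.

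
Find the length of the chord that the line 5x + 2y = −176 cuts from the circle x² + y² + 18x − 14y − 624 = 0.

Express y = (−176 − 5x)/2 and substitute into the circle:
29x² + 1972x + 33408 = 0  ⟹  x² + 68x + 1152 = 0
x = −32 or x = −36, giving (−32, −8) and (−36, 2).
|(−32, −8) − (−36, 2)| = √((4)² + (−10)²) = 2√29.

2√29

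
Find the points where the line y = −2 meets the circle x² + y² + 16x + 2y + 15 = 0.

Substitute y = −2:
x² + 16x + 15 = 0
x = −1 or x = −15, giving (−1, −2) and (−15, −2).

(−15, −2) and (−1, −2)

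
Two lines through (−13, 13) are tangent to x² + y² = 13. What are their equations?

Write the tangent as mx − y + (13 − m·(−13)) = 0 and set its distance from the centre to √13:
[m·(13) − (−13)]² = 13(m² + 1)
6m² + 13m + 6 = 0, so m = −3/2 or m = −2/3.
With m = −3/2: 3x + 2y = −13. With m = −2/3: 2x + 3y = 13.

3x + 2y = −13 and 2x + 3y = 13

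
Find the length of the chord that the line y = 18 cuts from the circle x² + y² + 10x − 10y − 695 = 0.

48

Express y = 18 and substitute into the circle:
x² + 10x − 551 = 0
x = 19 or x = −29, giving (19, 18) and (−29, 18).
|(19, 18) − (−29, 18)| = √((48)² + (0)²) = 48.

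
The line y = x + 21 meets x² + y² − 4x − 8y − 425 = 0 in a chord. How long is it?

23√2

Centre (2, 4), r² = 445. Perpendicular distance d from centre to line = |19| / √2 = 19/√2.
Chord = 2√(r² − d²) = 2·√(529/2) = 23√2.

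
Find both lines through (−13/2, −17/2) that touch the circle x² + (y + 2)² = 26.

Let a tangent through (−13/2, −17/2) have slope m. Its distance from (0, −2) must equal √26:
[m·(13/2) − (13/2)]² = 26(m² + 1)
5m² − 26m + 5 = 0, so m = 5 or m = 1/5.
Through (−13/2, −17/2) these give 5x − y = −24 and x − 5y = 36.

5x − y = −24 and x − 5y = 36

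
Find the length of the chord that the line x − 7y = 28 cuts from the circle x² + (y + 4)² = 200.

20√2

Substitute y = (−28 + x)/7:
50x² − 9800 = 0  ⟹  x² − 196 = 0
x = 14 or x = −14, giving (14, −2) and (−14, −6).
|(14, −2) − (−14, −6)| = √((28)² + (4)²) = 20√2.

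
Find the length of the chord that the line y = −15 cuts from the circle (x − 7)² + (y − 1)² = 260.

4

From the line, y = −15. Substituting:
x² − 14x + 45 = 0
x = 9 or x = 5, giving (9, −15) and (5, −15).
Chord length = distance between (9, −15) and (5, −15) = √16 = 4.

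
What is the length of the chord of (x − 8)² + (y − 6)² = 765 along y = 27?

Centre (8, 6), r² = 765. Perpendicular distance d from centre to line = |−21| / √1 = 21.
Chord = 2√(r² − d²) = 2·√(324) = 36.

36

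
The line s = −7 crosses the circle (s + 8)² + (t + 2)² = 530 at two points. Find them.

(−7, −25) and (−7, 21)

The line gives s = −7. Substituting into the circle:
t² + 4t − 525 = 0
t = 21 or t = −25, giving (−7, 21) and (−7, −25).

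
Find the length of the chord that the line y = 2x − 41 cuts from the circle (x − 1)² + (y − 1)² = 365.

Centre (1, 1), r² = 365. Perpendicular distance d from centre to line = |−40| / √5 = 40/√5.
Half the chord is √(r² − d²) = √(45), so the full chord is 6√5.

6√5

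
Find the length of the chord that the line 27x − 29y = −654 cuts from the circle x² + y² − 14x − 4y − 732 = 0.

√1570

Substitute y = (654 + 27x)/29:
1570x² + 20410x − 263760 = 0  ⟹  x² + 13x − 168 = 0
x = 8 or x = −21, giving (8, 30) and (−21, 3).
Chord length = distance between (8, 30) and (−21, 3) = √1570 = √1570.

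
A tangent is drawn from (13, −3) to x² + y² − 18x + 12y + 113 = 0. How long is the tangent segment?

Centre (9, −6), r² = 4. |PO|² = (4)² + (3)² = 25.
The tangent meets the radius at right angles, so tangent² = |PO|² − r² = 25 − 4 = 21.

√21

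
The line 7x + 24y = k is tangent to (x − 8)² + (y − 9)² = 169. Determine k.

For a tangent, require d(centre, line) = r = 13.
|7·8 + 24·9 − k| / √625 = 13
|k − (272)| = 13·25, so k = 597 or k = −53.

k = −53 or k = 597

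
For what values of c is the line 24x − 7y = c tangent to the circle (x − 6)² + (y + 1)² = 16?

For a tangent, require d(centre, line) = r = 4.
|24·6 − 7·(−1) − c| / √625 = 4
|c − (151)| = 4·25, so c = 251 or c = 51.

c = 51 or c = 251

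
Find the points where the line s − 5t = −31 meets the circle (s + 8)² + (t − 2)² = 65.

(−16, 3) and (−1, 6)

Substitute t = (31 + s)/5:
26s² + 442s + 416 = 0  ⟹  s² + 17s + 16 = 0
s = −1 or s = −16, giving (−1, 6) and (−16, 3).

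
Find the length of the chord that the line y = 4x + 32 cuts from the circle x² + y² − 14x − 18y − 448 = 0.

Centre (7, 9), r² = 578. Perpendicular distance d from centre to line = |51| / √17 = 51/√17.
Half the chord is √(r² − d²) = √(425), so the full chord is 10√17.

10√17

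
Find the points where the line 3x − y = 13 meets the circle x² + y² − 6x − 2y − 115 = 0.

(1, −10) and (8, 11)

Substitute y = 3x − 13:
10x² − 90x + 80 = 0  ⟹  x² − 9x + 8 = 0
x = 8 or x = 1, giving (8, 11) and (1, −10).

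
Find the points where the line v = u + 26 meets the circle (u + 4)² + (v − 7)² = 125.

(−14, 12) and (−9, 17)

From the line, v = u + 26. Substituting:
2u² + 46u + 252 = 0  ⟹  u² + 23u + 126 = 0
u = −9 or u = −14, giving (−9, 17) and (−14, 12).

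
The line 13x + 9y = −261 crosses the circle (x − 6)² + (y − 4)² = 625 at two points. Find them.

From the line, y = (−261 − 13x)/9. Substituting:
250x² + 6750x + 40500 = 0  ⟹  x² + 27x + 162 = 0
x = −9 or x = −18, giving (−9, −16) and (−18, −3).

(−18, −3) and (−9, −16)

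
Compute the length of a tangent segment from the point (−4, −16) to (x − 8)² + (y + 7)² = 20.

√205

Centre (8, −7), r² = 20. |PO|² = (−12)² + (−9)² = 225.
By the tangent–radius right angle, tangent length = √(|PO|² − r²) = √205.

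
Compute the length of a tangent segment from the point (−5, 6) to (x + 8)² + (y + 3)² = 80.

√10

Centre (−8, −3), r² = 80. |PO|² = (3)² + (9)² = 90.
The tangent meets the radius at right angles, so tangent² = |PO|² − r² = 90 − 80 = 10.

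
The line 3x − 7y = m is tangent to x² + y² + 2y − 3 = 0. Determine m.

m = 7 ± 2√58

Tangency holds when the distance from the centre (0, −1) to the line equals the radius 2:
|3·0 − 7·(−1) − m| / √58 = 2
|m − (7)| = 2√58.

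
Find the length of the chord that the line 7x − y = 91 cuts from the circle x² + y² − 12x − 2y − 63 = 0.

Substitute y = 7x − 91:
50x² − 1300x + 8400 = 0  ⟹  x² − 26x + 168 = 0
x = 14 or x = 12, giving (14, 7) and (12, −7).
|(14, 7) − (12, −7)| = √((2)² + (14)²) = 10√2.

10√2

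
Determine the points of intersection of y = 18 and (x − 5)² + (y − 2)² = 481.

From the line, y = 18. Substituting:
x² − 10x − 200 = 0
x = 20 or x = −10, giving (20, 18) and (−10, 18).

(−10, 18) and (20, 18)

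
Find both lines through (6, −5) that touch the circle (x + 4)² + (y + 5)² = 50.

x + y = 1 and x − y = 11

A line y − (−5) = m(x − (6)) is tangent when its distance from (−4, −5) is 5√2:
(−10m − (0))² = 50(m² + 1)
m² − 1 = 0, so m = −1 or m = 1.
Through (6, −5) these give x + y = 1 and x − y = 11.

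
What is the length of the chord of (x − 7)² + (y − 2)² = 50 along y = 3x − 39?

Centre (7, 2), r² = 50. Perpendicular distance d from centre to line = |−20| / √10 = 20/√10.
Half the chord is √(r² − d²) = √(10), so the full chord is 2√10.

2√10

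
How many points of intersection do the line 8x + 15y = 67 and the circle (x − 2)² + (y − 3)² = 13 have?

2

Substituting the line into the circle gives 289x² − 1252x − 1541 = 0.
Δ = 1567504 − (−1781396) = 3348900.
Two real roots: the line is a secant.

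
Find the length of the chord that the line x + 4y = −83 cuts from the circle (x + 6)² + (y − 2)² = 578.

Centre (−6, 2), r² = 578. Perpendicular distance d from centre to line = |85| / √17 = 85/√17.
Chord = 2√(r² − d²) = 2·√(153) = 6√17.

6√17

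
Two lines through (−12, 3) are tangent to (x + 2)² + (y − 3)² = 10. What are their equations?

x − 3y = −21 and x + 3y = −3

A line y − (3) = m(x − (−12)) is tangent when its distance from (−2, 3) is √10:
[m·(10) − (0)]² = 10(m² + 1)
9m² − 1 = 0, so m = 1/3 or m = −1/3.
With m = 1/3: x − 3y = −21. With m = −1/3: x + 3y = −3.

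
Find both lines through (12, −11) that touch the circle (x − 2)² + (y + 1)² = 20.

Write the tangent as mx − y + (−11 − m·(12)) = 0 and set its distance from the centre to 2√5:
(−10m − (10))² = 20(m² + 1)
2m² + 5m + 2 = 0, so m = −2 or m = −1/2.
Through (12, −11) these give 2x + y = 13 and x + 2y = −10.

2x + y = 13 and x + 2y = −10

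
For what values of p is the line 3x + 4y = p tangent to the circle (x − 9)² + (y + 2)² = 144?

p = −41 or p = 79

Tangency holds when the distance from the centre (9, −2) to the line equals the radius 12:
|3·9 + 4·(−2) − p| / √25 = 12
|p − (19)| = 12·5, so p = 79 or p = −41.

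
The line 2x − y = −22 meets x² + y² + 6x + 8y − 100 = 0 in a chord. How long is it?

The distance from (−3, −4) to the line is 20/√5, and r² = 125.
Chord = 2√(r² − d²) = 2·√(45) = 6√5.

6√5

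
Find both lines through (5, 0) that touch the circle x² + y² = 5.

Write the tangent as mx − y + (0 − m·(5)) = 0 and set its distance from the centre to √5:
(−5m − (0))² = 5(m² + 1)
4m² − 1 = 0, so m = 1/2 or m = −1/2.
With m = 1/2: x − 2y = 5. With m = −1/2: x + 2y = 5.

x − 2y = 5 and x + 2y = 5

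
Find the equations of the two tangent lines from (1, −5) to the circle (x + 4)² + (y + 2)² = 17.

x − 4y = 21 and 4x + y = −1

Let a tangent through (1, −5) have slope m. Its distance from (−4, −2) must equal √17:
[m·(−5) − (3)]² = 17(m² + 1)
4m² + 15m − 4 = 0, so m = 1/4 or m = −4.
Through (1, −5) these give x − 4y = 21 and 4x + y = −1.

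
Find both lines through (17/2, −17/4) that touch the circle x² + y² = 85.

Write the tangent as mx − y + (−17/4 − m·(17/2)) = 0 and set its distance from the centre to √85:
[m·(−17/2) − (17/4)]² = 85(m² + 1)
12m² − 68m + 63 = 0, so m = 9/2 or m = 7/6.
With m = 9/2: 9x − 2y = 85. With m = 7/6: 7x − 6y = 85.

9x − 2y = 85 and 7x − 6y = 85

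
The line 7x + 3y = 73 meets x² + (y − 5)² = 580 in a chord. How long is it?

6√58

Express y = (73 − 7x)/3 and substitute into the circle:
58x² − 812x − 1856 = 0  ⟹  x² − 14x − 32 = 0
x = 16 or x = −2, giving (16, −13) and (−2, 29).
Chord length = distance between (16, −13) and (−2, 29) = √2088 = 6√58.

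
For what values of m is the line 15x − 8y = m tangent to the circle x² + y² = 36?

For a tangent, require d(centre, line) = r = 6.
|15·0 − 8·0 − m| / √289 = 6
|m| = 6·17, so m = 102 or m = −102.

m = −102 or m = 102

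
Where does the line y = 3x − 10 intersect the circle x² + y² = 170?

Substitute y = 3x − 10:
10x² − 60x − 70 = 0  ⟹  x² − 6x − 7 = 0
x = 7 or x = −1, giving (7, 11) and (−1, −13).

(−1, −13) and (7, 11)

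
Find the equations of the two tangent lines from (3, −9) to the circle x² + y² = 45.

2x − y = 15 and x + 2y = −15

Write the tangent as mx − y + (−9 − m·(3)) = 0 and set its distance from the centre to 3√5:
(−3m − (9))² = 45(m² + 1)
2m² − 3m − 2 = 0, so m = 2 or m = −1/2.
With m = 2: 2x − y = 15. With m = −1/2: x + 2y = −15.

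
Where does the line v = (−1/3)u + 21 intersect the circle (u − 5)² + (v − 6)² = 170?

From the line, v = (63 − u)/3. Substituting:
10u² − 180u + 720 = 0  ⟹  u² − 18u + 72 = 0
u = 12 or u = 6, giving (12, 17) and (6, 19).

(6, 19) and (12, 17)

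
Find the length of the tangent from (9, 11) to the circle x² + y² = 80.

Centre (0, 0), r² = 80. |PO|² = (9)² + (11)² = 202.
The tangent meets the radius at right angles, so tangent² = |PO|² − r² = 202 − 80 = 122.

√122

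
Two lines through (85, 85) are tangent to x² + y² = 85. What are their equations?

6x − 7y = −85 and 7x − 6y = 85

Let a tangent through (85, 85) have slope m. Its distance from (0, 0) must equal √85:
[m·(−85) − (−85)]² = 85(m² + 1)
42m² − 85m + 42 = 0, so m = 6/7 or m = 7/6.
Through (85, 85) these give 6x − 7y = −85 and 7x − 6y = 85.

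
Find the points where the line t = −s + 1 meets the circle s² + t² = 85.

(−6, 7) and (7, −6)

Express t = −s + 1 and substitute into the circle:
2s² − 2s − 84 = 0  ⟹  s² − s − 42 = 0
s = 7 or s = −6, giving (7, −6) and (−6, 7).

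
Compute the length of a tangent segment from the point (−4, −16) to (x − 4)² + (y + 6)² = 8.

2√39

Centre (4, −6), r² = 8. |PO|² = (−8)² + (−10)² = 164.
By the tangent–radius right angle, tangent length = √(|PO|² − r²) = √156 = 2√39.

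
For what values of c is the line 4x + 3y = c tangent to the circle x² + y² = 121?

For a tangent, require d(centre, line) = r = 11.
|4·0 + 3·0 − c| / √25 = 11
|c| = 11·5, so c = 55 or c = −55.

c = −55 or c = 55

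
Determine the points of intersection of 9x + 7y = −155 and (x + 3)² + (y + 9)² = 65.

Substitute y = (−155 − 9x)/7:
130x² + 1950x + 5720 = 0  ⟹  x² + 15x + 44 = 0
x = −4 or x = −11, giving (−4, −17) and (−11, −8).

(−11, −8) and (−4, −17)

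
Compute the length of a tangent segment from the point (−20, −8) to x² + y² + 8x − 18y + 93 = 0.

With centre O = (−4, 9), |OP|² = 545 and r² = 4.
Power of the point: PT² = |PO|² − r² = 541, so PT = √541.

√541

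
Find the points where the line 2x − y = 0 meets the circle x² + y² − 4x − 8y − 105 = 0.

(−3, −6) and (7, 14)

From the line, y = 2x. Substituting:
5x² − 20x − 105 = 0  ⟹  x² − 4x − 21 = 0
x = 7 or x = −3, giving (7, 14) and (−3, −6).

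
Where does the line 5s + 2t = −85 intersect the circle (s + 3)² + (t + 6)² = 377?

(−19, 5) and (−7, −25)

Express t = (−85 − 5s)/2 and substitute into the circle:
29s² + 754s + 3857 = 0  ⟹  s² + 26s + 133 = 0
s = −7 or s = −19, giving (−7, −25) and (−19, 5).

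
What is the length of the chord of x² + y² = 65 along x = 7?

The line gives x = 7. Substituting into the circle:
y² − 16 = 0
y = 4 or y = −4, giving (7, 4) and (7, −4).
Chord length = distance between (7, 4) and (7, −4) = √64 = 8.

8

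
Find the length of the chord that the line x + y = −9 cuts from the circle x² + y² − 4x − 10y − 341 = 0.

Substitute y = −x − 9:
2x² + 24x − 170 = 0  ⟹  x² + 12x − 85 = 0
x = 5 or x = −17, giving (5, −14) and (−17, 8).
|(5, −14) − (−17, 8)| = √((22)² + (−22)²) = 22√2.

22√2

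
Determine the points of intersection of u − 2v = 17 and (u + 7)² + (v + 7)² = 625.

From the line, v = (−17 + u)/2. Substituting:
5u² + 50u − 2295 = 0  ⟹  u² + 10u − 459 = 0
u = 17 or u = −27, giving (17, 0) and (−27, −22).

(−27, −22) and (17, 0)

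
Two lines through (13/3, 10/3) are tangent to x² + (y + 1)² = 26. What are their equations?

5x + y = 25 and x + 5y = 21

Write the tangent as mx − y + (10/3 − m·(13/3)) = 0 and set its distance from the centre to √26:
[m·(−13/3) − (−13/3)]² = 26(m² + 1)
5m² + 26m + 5 = 0, so m = −5 or m = −1/5.
Through (13/3, 10/3) these give 5x + y = 25 and x + 5y = 21.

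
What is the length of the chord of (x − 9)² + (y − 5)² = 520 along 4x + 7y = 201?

4√65

The distance from (9, 5) to the line is 130/√65, and r² = 520.
Chord = 2√(r² − d²) = 2·√(260) = 4√65.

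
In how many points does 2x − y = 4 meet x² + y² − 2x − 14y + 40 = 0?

Substituting the line into the circle gives 5x² − 46x + 112 = 0.
Δ = 2116 − 2240 = −124.
No real roots: the line does not meet the circle.

0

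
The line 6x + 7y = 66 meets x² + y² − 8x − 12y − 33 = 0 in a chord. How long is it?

2√85

The distance from (4, 6) to the line is 0/√85, and r² = 85.
Half the chord is √(r² − d²) = √(85), so the full chord is 2√85.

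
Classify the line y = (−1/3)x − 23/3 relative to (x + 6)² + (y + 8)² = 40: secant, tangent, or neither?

secant

Substituting the line into the circle gives 10x² + 106x − 35 = 0.
Discriminant = (106)² − 4·10·(−35) = 12636 > 0.
Two real roots: the line is a secant.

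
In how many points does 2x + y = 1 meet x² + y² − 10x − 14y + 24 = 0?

Substituting the line into the circle gives 5x² + 14x + 11 = 0.
Δ = 196 − 220 = −24.
No real roots: the line does not meet the circle.

0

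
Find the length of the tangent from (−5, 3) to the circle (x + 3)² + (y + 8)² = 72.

√53

The centre is (−3, −8) and r = 6√2. The square of the distance from P to the centre is 4 + 121 = 125.
The tangent meets the radius at right angles, so tangent² = |PO|² − r² = 125 − 72 = 53.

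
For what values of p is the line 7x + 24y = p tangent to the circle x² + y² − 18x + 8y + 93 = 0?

p = −83 or p = 17

For a tangent, require d(centre, line) = r = 2.
|7·9 + 24·(−4) − p| / √625 = 2
|p − (−33)| = 2·25, so p = 17 or p = −83.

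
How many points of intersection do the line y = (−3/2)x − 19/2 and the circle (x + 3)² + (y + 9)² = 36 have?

2

Substituting the line into the circle gives 13x² + 30x − 107 = 0.
Discriminant = (30)² − 4·13·(−107) = 6464 > 0.
Two real roots: the line is a secant.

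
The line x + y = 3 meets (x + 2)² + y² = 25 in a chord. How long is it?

Centre (−2, 0), r² = 25. Perpendicular distance d from centre to line = |−5| / √2 = 5/√2.
Chord = 2√(r² − d²) = 2·√(25/2) = 5√2.

5√2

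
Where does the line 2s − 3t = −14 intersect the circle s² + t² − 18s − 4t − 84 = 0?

(−4, 2) and (14, 14)

From the line, t = (14 + 2s)/3. Substituting:
13s² − 130s − 728 = 0  ⟹  s² − 10s − 56 = 0
s = 14 or s = −4, giving (14, 14) and (−4, 2).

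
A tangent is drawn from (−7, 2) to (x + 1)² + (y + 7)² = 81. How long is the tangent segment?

Centre (−1, −7), r² = 81. |PO|² = (−6)² + (9)² = 117.
By the tangent–radius right angle, tangent length = √(|PO|² − r²) = √36 = 6.

6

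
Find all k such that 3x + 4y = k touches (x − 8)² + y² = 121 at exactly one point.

k = −31 or k = 79

Tangency holds when the distance from the centre (8, 0) to the line equals the radius 11:
|3·8 + 4·0 − k| / √25 = 11
|k − (24)| = 11·5, so k = 79 or k = −31.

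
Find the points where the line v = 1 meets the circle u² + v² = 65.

(−8, 1) and (8, 1)

Express v = 1 and substitute into the circle:
u² − 64 = 0
u = 8 or u = −8, giving (8, 1) and (−8, 1).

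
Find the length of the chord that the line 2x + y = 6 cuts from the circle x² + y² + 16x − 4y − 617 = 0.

From the line, y = −2x + 6. Substituting:
5x² − 605 = 0  ⟹  x² − 121 = 0
x = 11 or x = −11, giving (11, −16) and (−11, 28).
Chord length = distance between (11, −16) and (−11, 28) = √2420 = 22√5.

22√5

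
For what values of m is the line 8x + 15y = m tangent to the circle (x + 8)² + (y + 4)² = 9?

The line touches the circle iff its distance from (−8, −4) is 3:
|8·(−8) + 15·(−4) − m| / √289 = 3
|m − (−124)| = 3·17, so m = −73 or m = −175.

m = −175 or m = −73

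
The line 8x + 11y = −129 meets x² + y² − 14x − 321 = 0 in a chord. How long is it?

2√185

Centre (7, 0), r² = 370. Perpendicular distance d from centre to line = |185| / √185 = 185/√185.
Half the chord is √(r² − d²) = √(185), so the full chord is 2√185.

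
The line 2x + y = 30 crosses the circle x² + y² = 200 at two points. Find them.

(10, 10) and (14, 2)

Express y = −2x + 30 and substitute into the circle:
5x² − 120x + 700 = 0  ⟹  x² − 24x + 140 = 0
x = 14 or x = 10, giving (14, 2) and (10, 10).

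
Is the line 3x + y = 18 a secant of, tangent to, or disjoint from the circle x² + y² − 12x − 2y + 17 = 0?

Centre (6, 1), r² = 20. Distance² from centre to line = (1)²/10 = 1/10.
Since d² < r², the line cuts the circle twice.

secant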